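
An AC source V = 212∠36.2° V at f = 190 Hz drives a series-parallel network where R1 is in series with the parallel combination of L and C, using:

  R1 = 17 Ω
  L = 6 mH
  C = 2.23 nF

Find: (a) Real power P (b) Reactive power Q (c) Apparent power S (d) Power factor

Step 1 — Angular frequency: ω = 2π·f = 2π·190 = 1194 rad/s.
Step 2 — Component impedances:
  R1: Z = R = 17 Ω
  L: Z = jωL = j·1194·0.006 = 0 + j7.163 Ω
  C: Z = 1/(jωC) = -j/(ω·C) = 0 - j3.756e+05 Ω
Step 3 — Parallel branch: L || C = 1/(1/L + 1/C) = 0 + j7.163 Ω.
Step 4 — Series with R1: Z_total = R1 + (L || C) = 17 + j7.163 Ω = 18.45∠22.8° Ω.
Step 5 — Source phasor: V = 212∠36.2° V = 171.1 + j125.2 V.
Step 6 — Current: I = V / Z = 11.18 + j2.654 A = 11.49∠13.4° A.
Step 7 — Complex power: S = V·I* = 2245 + j946 VA.
Step 8 — Real power: P = Re(S) = 2245 W.
Step 9 — Reactive power: Q = Im(S) = 946 VAR.
Step 10 — Apparent power: |S| = 2436 VA.
Step 11 — Power factor: PF = P/|S| = 0.9215 (lagging).

(a) P = 2245 W  (b) Q = 946 VAR  (c) S = 2436 VA  (d) PF = 0.9215 (lagging)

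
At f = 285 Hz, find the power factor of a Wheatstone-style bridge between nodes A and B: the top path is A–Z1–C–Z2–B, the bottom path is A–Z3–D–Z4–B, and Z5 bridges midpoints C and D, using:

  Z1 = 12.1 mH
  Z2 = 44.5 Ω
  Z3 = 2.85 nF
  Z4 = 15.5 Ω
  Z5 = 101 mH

Step 1 — Angular frequency: ω = 2π·f = 2π·285 = 1791 rad/s.
Step 2 — Component impedances:
  Z1: Z = jωL = j·1791·0.0121 = 0 + j21.67 Ω
  Z2: Z = R = 44.5 Ω
  Z3: Z = 1/(jωC) = -j/(ω·C) = 0 - j1.959e+05 Ω
  Z4: Z = R = 15.5 Ω
  Z5: Z = jωL = j·1791·0.101 = 0 + j180.9 Ω
Step 3 — Bridge requires nodal analysis (the Z5 bridge couples midpoints C and D, so the two paths cannot be reduced to a simple series/parallel combination). Setting node B to ground and injecting 1 A at node A, the 3-node admittance system at A, C, D solves to V_A = Z_AB = 41.24 + j31.53 Ω = 51.91∠37.4° Ω.
Step 4 — Power factor: PF = cos(φ) = Re(Z)/|Z| = 41.242/51.913 = 0.7944.
Step 5 — Type: Im(Z) = 31.53 ⇒ lagging (phase φ = 37.4°).

PF = 0.7944 (lagging, φ = 37.4°)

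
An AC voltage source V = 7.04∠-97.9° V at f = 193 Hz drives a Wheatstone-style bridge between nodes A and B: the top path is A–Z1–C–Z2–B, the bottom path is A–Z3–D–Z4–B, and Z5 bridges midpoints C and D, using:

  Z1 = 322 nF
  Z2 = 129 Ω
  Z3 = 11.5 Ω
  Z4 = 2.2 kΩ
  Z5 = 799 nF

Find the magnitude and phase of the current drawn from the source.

Step 1 — Angular frequency: ω = 2π·f = 2π·193 = 1213 rad/s.
Step 2 — Component impedances:
  Z1: Z = 1/(jωC) = -j/(ω·C) = 0 - j2561 Ω
  Z2: Z = R = 129 Ω
  Z3: Z = R = 11.5 Ω
  Z4: Z = R = 2200 Ω
  Z5: Z = 1/(jωC) = -j/(ω·C) = 0 - j1032 Ω
Step 3 — Bridge requires nodal analysis (the Z5 bridge couples midpoints C and D, so the two paths cannot be reduced to a simple series/parallel combination). Setting node B to ground and injecting 1 A at node A, the 3-node admittance system at A, C, D solves to V_A = Z_AB = 316.8 - j598.2 Ω = 676.9∠-62.1° Ω.
Step 4 — Source phasor: V = 7.04∠-97.9° V = -0.9676 - j6.973 V.
Step 5 — Ohm's law: I = V / Z_total = (-0.9676 - j6.973) / (316.8 - j598.2) = 0.008434 - j0.006084 A.
Step 6 — Convert to polar: |I| = 0.0104 A, ∠I = -35.8°.

I = 0.0104∠-35.8° A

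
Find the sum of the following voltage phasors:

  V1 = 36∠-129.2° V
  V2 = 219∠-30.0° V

Step 1 — Convert each phasor to rectangular form:
  V1 = 36·(cos(-129.2°) + j·sin(-129.2°)) = -22.75 - j27.9 V
  V2 = 219·(cos(-30.0°) + j·sin(-30.0°)) = 189.7 - j109.5 V
Step 2 — Sum components: V_total = 166.9 - j137.4 V.
Step 3 — Convert to polar: |V_total| = 216.2 V, ∠V_total = -39.5°.

V_total = 216.2∠-39.5° V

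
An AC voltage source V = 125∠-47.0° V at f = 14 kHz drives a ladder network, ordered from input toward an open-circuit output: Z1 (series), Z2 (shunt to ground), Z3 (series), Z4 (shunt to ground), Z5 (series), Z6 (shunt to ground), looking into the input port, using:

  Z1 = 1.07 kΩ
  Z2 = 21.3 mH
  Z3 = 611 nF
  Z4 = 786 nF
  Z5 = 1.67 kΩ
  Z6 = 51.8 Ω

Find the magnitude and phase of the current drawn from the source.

Step 1 — Angular frequency: ω = 2π·f = 2π·1.4e+04 = 8.796e+04 rad/s.
Step 2 — Component impedances:
  Z1: Z = R = 1070 Ω
  Z2: Z = jωL = j·8.796e+04·0.0213 = 0 + j1874 Ω
  Z3: Z = 1/(jωC) = -j/(ω·C) = 0 - j18.61 Ω
  Z4: Z = 1/(jωC) = -j/(ω·C) = 0 - j14.46 Ω
  Z5: Z = R = 1670 Ω
  Z6: Z = R = 51.8 Ω
Step 3 — Ladder network (open output): work backward from the far end, alternating series and parallel combinations. Z_in = 1070 - j33.66 Ω = 1071∠-1.8° Ω.
Step 4 — Source phasor: V = 125∠-47.0° V = 85.25 - j91.42 V.
Step 5 — Ohm's law: I = V / Z_total = (85.25 - j91.42) / (1070 - j33.66) = 0.08227 - j0.08284 A.
Step 6 — Convert to polar: |I| = 0.1168 A, ∠I = -45.2°.

I = 0.1168∠-45.2° A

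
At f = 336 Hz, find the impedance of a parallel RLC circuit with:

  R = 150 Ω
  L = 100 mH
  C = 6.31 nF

Step 1 — Angular frequency: ω = 2π·f = 2π·336 = 2111 rad/s.
Step 2 — Component impedances:
  R: Z = R = 150 Ω
  L: Z = jωL = j·2111·0.1 = 0 + j211.1 Ω
  C: Z = 1/(jωC) = -j/(ω·C) = 0 - j7.507e+04 Ω
Step 3 — Parallel combination: 1/Z_total = 1/R + 1/L + 1/C; Z_total = 99.87 + j70.76 Ω = 122.4∠35.3° Ω.

Z = 99.87 + j70.76 Ω = 122.4∠35.3° Ω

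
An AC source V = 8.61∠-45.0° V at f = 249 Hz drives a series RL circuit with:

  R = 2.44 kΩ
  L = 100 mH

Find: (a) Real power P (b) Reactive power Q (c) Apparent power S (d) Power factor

Step 1 — Angular frequency: ω = 2π·f = 2π·249 = 1565 rad/s.
Step 2 — Component impedances:
  R: Z = R = 2440 Ω
  L: Z = jωL = j·1565·0.1 = 0 + j156.5 Ω
Step 3 — Series combination: Z_total = R + L = 2440 + j156.5 Ω = 2445∠3.7° Ω.
Step 4 — Source phasor: V = 8.61∠-45.0° V = 6.088 - j6.088 V.
Step 5 — Current: I = V / Z = 0.002326 - j0.002644 A = 0.003521∠-48.7° A.
Step 6 — Complex power: S = V·I* = 0.03026 + j0.00194 VA.
Step 7 — Real power: P = Re(S) = 0.03026 W.
Step 8 — Reactive power: Q = Im(S) = 0.00194 VAR.
Step 9 — Apparent power: |S| = 0.03032 VA.
Step 10 — Power factor: PF = P/|S| = 0.998 (lagging).

(a) P = 0.03026 W  (b) Q = 0.00194 VAR  (c) S = 0.03032 VA  (d) PF = 0.998 (lagging)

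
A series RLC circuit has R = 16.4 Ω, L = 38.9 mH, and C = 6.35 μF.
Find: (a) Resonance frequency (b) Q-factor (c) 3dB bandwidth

Step 1 — Resonance condition Im(Z)=0 gives ω₀ = 1/√(LC).
Step 2 — ω₀ = 1/√(0.0389·6.35e-06) = 2012 rad/s.
Step 3 — f₀ = ω₀/(2π) = 320.2 Hz.
Step 4 — Series Q: Q = ω₀L/R = 2012·0.0389/16.4 = 4.772.
Step 5 — 3dB bandwidth: Δω = ω₀/Q = 421.6 rad/s; BW = Δω/(2π) = 67.1 Hz.

(a) f₀ = 320.2 Hz  (b) Q = 4.772  (c) BW = 67.1 Hz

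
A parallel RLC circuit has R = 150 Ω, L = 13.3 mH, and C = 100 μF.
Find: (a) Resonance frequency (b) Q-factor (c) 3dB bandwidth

Step 1 — Resonance: ω₀ = 1/√(LC) = 1/√(0.0133·0.0001) = 867.1 rad/s.
Step 2 — f₀ = ω₀/(2π) = 138 Hz.
Step 3 — Parallel Q: Q = R/(ω₀L) = 150/(867.1·0.0133) = 13.01.
Step 4 — Bandwidth: Δω = ω₀/Q = 66.67 rad/s; BW = Δω/(2π) = 10.61 Hz.

(a) f₀ = 138 Hz  (b) Q = 13.01  (c) BW = 10.61 Hz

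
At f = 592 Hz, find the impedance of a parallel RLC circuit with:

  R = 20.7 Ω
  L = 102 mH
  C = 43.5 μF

Step 1 — Angular frequency: ω = 2π·f = 2π·592 = 3720 rad/s.
Step 2 — Component impedances:
  R: Z = R = 20.7 Ω
  L: Z = jωL = j·3720·0.102 = 0 + j379.4 Ω
  C: Z = 1/(jωC) = -j/(ω·C) = 0 - j6.18 Ω
Step 3 — Parallel combination: 1/Z_total = 1/R + 1/L + 1/C; Z_total = 1.746 - j5.753 Ω = 6.012∠-73.1° Ω.

Z = 1.746 - j5.753 Ω = 6.012∠-73.1° Ω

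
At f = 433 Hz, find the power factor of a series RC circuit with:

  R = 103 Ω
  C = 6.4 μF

Step 1 — Angular frequency: ω = 2π·f = 2π·433 = 2721 rad/s.
Step 2 — Component impedances:
  R: Z = R = 103 Ω
  C: Z = 1/(jωC) = -j/(ω·C) = 0 - j57.43 Ω
Step 3 — Series combination: Z_total = R + C = 103 - j57.43 Ω = 117.9∠-29.1° Ω.
Step 4 — Power factor: PF = cos(φ) = Re(Z)/|Z| = 103/117.93 = 0.8734.
Step 5 — Type: Im(Z) = -57.43 ⇒ leading (phase φ = -29.1°).

PF = 0.8734 (leading, φ = -29.1°)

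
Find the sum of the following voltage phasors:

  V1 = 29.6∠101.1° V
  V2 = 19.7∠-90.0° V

Step 1 — Convert each phasor to rectangular form:
  V1 = 29.6·(cos(101.1°) + j·sin(101.1°)) = -5.699 + j29.05 V
  V2 = 19.7·(cos(-90.0°) + j·sin(-90.0°)) = 0 - j19.7 V
Step 2 — Sum components: V_total = -5.699 + j9.346 V.
Step 3 — Convert to polar: |V_total| = 10.95 V, ∠V_total = 121.4°.

V_total = 10.95∠121.4° V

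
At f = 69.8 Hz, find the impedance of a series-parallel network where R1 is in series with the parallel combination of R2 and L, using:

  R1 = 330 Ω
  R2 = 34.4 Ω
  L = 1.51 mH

Step 1 — Angular frequency: ω = 2π·f = 2π·69.8 = 438.6 rad/s.
Step 2 — Component impedances:
  R1: Z = R = 330 Ω
  R2: Z = R = 34.4 Ω
  L: Z = jωL = j·438.6·0.00151 = 0 + j0.6622 Ω
Step 3 — Parallel branch: R2 || L = 1/(1/R2 + 1/L) = 0.01274 + j0.662 Ω.
Step 4 — Series with R1: Z_total = R1 + (R2 || L) = 330 + j0.662 Ω = 330∠0.1° Ω.

Z = 330 + j0.662 Ω = 330∠0.1° Ω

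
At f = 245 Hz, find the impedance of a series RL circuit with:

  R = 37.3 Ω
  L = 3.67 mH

Step 1 — Angular frequency: ω = 2π·f = 2π·245 = 1539 rad/s.
Step 2 — Component impedances:
  R: Z = R = 37.3 Ω
  L: Z = jωL = j·1539·0.00367 = 0 + j5.65 Ω
Step 3 — Series combination: Z_total = R + L = 37.3 + j5.65 Ω = 37.73∠8.6° Ω.

Z = 37.3 + j5.65 Ω = 37.73∠8.6° Ω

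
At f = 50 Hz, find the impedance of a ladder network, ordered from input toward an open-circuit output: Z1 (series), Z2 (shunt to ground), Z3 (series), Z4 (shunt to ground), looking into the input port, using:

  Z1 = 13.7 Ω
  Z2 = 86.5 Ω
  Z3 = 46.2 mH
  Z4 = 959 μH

Step 1 — Angular frequency: ω = 2π·f = 2π·50 = 314.2 rad/s.
Step 2 — Component impedances:
  Z1: Z = R = 13.7 Ω
  Z2: Z = R = 86.5 Ω
  Z3: Z = jωL = j·314.2·0.0462 = 0 + j14.51 Ω
  Z4: Z = jωL = j·314.2·0.000959 = 0 + j0.3013 Ω
Step 3 — Ladder network (open output): work backward from the far end, alternating series and parallel combinations. Z_in = 16.17 + j14.39 Ω = 21.64∠41.7° Ω.

Z = 16.17 + j14.39 Ω = 21.64∠41.7° Ω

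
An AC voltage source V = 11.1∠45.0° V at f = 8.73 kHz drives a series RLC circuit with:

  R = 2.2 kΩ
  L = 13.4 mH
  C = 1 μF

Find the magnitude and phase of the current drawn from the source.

Step 1 — Angular frequency: ω = 2π·f = 2π·8730 = 5.485e+04 rad/s.
Step 2 — Component impedances:
  R: Z = R = 2200 Ω
  L: Z = jωL = j·5.485e+04·0.0134 = 0 + j735 Ω
  C: Z = 1/(jωC) = -j/(ω·C) = 0 - j18.23 Ω
Step 3 — Series combination: Z_total = R + L + C = 2200 + j716.8 Ω = 2314∠18.0° Ω.
Step 4 — Source phasor: V = 11.1∠45.0° V = 7.849 + j7.849 V.
Step 5 — Ohm's law: I = V / Z_total = (7.849 + j7.849) / (2200 + j716.8) = 0.004276 + j0.002174 A.
Step 6 — Convert to polar: |I| = 0.004797 A, ∠I = 27.0°.

I = 0.004797∠27.0° A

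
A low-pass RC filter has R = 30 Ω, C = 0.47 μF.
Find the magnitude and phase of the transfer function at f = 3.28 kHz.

Step 1 — Angular frequency: ω = 2π·3280 = 2.061e+04 rad/s.
Step 2 — Transfer function: H(jω) = 1/(1 + jωRC).
Step 3 — Denominator: 1 + jωRC = 1 + j·2.061e+04·30·4.7e-07 = 1 + j0.2906.
Step 4 — H = 0.9221 - j0.268.
Step 5 — Magnitude: |H| = 0.9603 (-0.4 dB); phase: φ = -16.2°.

|H| = 0.9603 (-0.4 dB), φ = -16.2°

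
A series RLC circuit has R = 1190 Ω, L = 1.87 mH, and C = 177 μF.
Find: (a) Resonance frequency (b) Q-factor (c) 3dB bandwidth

Step 1 — Resonance condition Im(Z)=0 gives ω₀ = 1/√(LC).
Step 2 — ω₀ = 1/√(0.00187·0.000177) = 1738 rad/s.
Step 3 — f₀ = ω₀/(2π) = 276.6 Hz.
Step 4 — Series Q: Q = ω₀L/R = 1738·0.00187/1190 = 0.002731.
Step 5 — 3dB bandwidth: Δω = ω₀/Q = 6.364e+05 rad/s; BW = Δω/(2π) = 1.013e+05 Hz.

(a) f₀ = 276.6 Hz  (b) Q = 0.002731  (c) BW = 1.013e+05 Hz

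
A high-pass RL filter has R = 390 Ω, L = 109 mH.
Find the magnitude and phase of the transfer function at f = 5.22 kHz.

Step 1 — Angular frequency: ω = 2π·5220 = 3.28e+04 rad/s.
Step 2 — Transfer function: H(jω) = jωL/(R + jωL).
Step 3 — Numerator jωL = j·3575; denominator R + jωL = 390 + j3575.
Step 4 — H = 0.9882 + j0.1078.
Step 5 — Magnitude: |H| = 0.9941 (-0.1 dB); phase: φ = 6.2°.

|H| = 0.9941 (-0.1 dB), φ = 6.2°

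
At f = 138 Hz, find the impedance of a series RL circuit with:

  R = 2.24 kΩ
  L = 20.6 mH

Step 1 — Angular frequency: ω = 2π·f = 2π·138 = 867.1 rad/s.
Step 2 — Component impedances:
  R: Z = R = 2240 Ω
  L: Z = jωL = j·867.1·0.0206 = 0 + j17.86 Ω
Step 3 — Series combination: Z_total = R + L = 2240 + j17.86 Ω = 2240∠0.5° Ω.

Z = 2240 + j17.86 Ω = 2240∠0.5° Ω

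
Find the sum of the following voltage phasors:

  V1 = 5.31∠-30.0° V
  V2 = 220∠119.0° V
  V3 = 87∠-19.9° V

Step 1 — Convert each phasor to rectangular form:
  V1 = 5.31·(cos(-30.0°) + j·sin(-30.0°)) = 4.599 - j2.655 V
  V2 = 220·(cos(119.0°) + j·sin(119.0°)) = -106.7 + j192.4 V
  V3 = 87·(cos(-19.9°) + j·sin(-19.9°)) = 81.81 - j29.61 V
Step 2 — Sum components: V_total = -20.25 + j160.1 V.
Step 3 — Convert to polar: |V_total| = 161.4 V, ∠V_total = 97.2°.

V_total = 161.4∠97.2° V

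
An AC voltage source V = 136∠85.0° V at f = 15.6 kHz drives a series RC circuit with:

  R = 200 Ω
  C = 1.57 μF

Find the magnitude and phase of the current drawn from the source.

Step 1 — Angular frequency: ω = 2π·f = 2π·1.56e+04 = 9.802e+04 rad/s.
Step 2 — Component impedances:
  R: Z = R = 200 Ω
  C: Z = 1/(jωC) = -j/(ω·C) = 0 - j6.498 Ω
Step 3 — Series combination: Z_total = R + C = 200 - j6.498 Ω = 200.1∠-1.9° Ω.
Step 4 — Source phasor: V = 136∠85.0° V = 11.85 + j135.5 V.
Step 5 — Ohm's law: I = V / Z_total = (11.85 + j135.5) / (200 - j6.498) = 0.03722 + j0.6786 A.
Step 6 — Convert to polar: |I| = 0.6796 A, ∠I = 86.9°.

I = 0.6796∠86.9° A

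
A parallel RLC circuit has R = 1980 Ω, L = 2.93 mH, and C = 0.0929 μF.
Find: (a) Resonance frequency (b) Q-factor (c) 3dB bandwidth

Step 1 — Resonance: ω₀ = 1/√(LC) = 1/√(0.00293·9.29e-08) = 6.061e+04 rad/s.
Step 2 — f₀ = ω₀/(2π) = 9647 Hz.
Step 3 — Parallel Q: Q = R/(ω₀L) = 1980/(6.061e+04·0.00293) = 11.15.
Step 4 — Bandwidth: Δω = ω₀/Q = 5436 rad/s; BW = Δω/(2π) = 865.2 Hz.

(a) f₀ = 9647 Hz  (b) Q = 11.15  (c) BW = 865.2 Hz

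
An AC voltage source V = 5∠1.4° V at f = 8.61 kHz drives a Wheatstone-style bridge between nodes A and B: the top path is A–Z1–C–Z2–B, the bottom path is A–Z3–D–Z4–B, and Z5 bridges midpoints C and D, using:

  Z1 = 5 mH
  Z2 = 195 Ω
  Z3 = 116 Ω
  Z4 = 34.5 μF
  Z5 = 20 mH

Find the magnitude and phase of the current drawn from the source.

Step 1 — Angular frequency: ω = 2π·f = 2π·8610 = 5.41e+04 rad/s.
Step 2 — Component impedances:
  Z1: Z = jωL = j·5.41e+04·0.005 = 0 + j270.5 Ω
  Z2: Z = R = 195 Ω
  Z3: Z = R = 116 Ω
  Z4: Z = 1/(jωC) = -j/(ω·C) = 0 - j0.5358 Ω
  Z5: Z = jωL = j·5.41e+04·0.02 = 0 + j1082 Ω
Step 3 — Bridge requires nodal analysis (the Z5 bridge couples midpoints C and D, so the two paths cannot be reduced to a simple series/parallel combination). Setting node B to ground and injecting 1 A at node A, the 3-node admittance system at A, C, D solves to V_A = Z_AB = 94.03 + j21.75 Ω = 96.52∠13.0° Ω.
Step 4 — Source phasor: V = 5∠1.4° V = 4.999 + j0.1222 V.
Step 5 — Ohm's law: I = V / Z_total = (4.999 + j0.1222) / (94.03 + j21.75) = 0.05074 - j0.01044 A.
Step 6 — Convert to polar: |I| = 0.0518 A, ∠I = -11.6°.

I = 0.0518∠-11.6° A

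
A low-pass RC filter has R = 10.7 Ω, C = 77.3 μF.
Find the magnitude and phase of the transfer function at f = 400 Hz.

Step 1 — Angular frequency: ω = 2π·400 = 2513 rad/s.
Step 2 — Transfer function: H(jω) = 1/(1 + jωRC).
Step 3 — Denominator: 1 + jωRC = 1 + j·2513·10.7·7.73e-05 = 1 + j2.079.
Step 4 — H = 0.1879 - j0.3907.
Step 5 — Magnitude: |H| = 0.4335 (-7.3 dB); phase: φ = -64.3°.

|H| = 0.4335 (-7.3 dB), φ = -64.3°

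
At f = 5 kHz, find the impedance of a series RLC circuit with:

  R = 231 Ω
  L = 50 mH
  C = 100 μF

Step 1 — Angular frequency: ω = 2π·f = 2π·5000 = 3.142e+04 rad/s.
Step 2 — Component impedances:
  R: Z = R = 231 Ω
  L: Z = jωL = j·3.142e+04·0.05 = 0 + j1571 Ω
  C: Z = 1/(jωC) = -j/(ω·C) = 0 - j0.3183 Ω
Step 3 — Series combination: Z_total = R + L + C = 231 + j1570 Ω = 1587∠81.6° Ω.

Z = 231 + j1570 Ω = 1587∠81.6° Ω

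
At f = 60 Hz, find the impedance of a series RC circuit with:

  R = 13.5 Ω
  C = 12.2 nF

Step 1 — Angular frequency: ω = 2π·f = 2π·60 = 377 rad/s.
Step 2 — Component impedances:
  R: Z = R = 13.5 Ω
  C: Z = 1/(jωC) = -j/(ω·C) = 0 - j2.174e+05 Ω
Step 3 — Series combination: Z_total = R + C = 13.5 - j2.174e+05 Ω = 2.174e+05∠-90.0° Ω.

Z = 13.5 - j2.174e+05 Ω = 2.174e+05∠-90.0° Ω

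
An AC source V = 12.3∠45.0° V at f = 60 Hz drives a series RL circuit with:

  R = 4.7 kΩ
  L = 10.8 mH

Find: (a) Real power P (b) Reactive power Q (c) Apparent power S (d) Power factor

Step 1 — Angular frequency: ω = 2π·f = 2π·60 = 377 rad/s.
Step 2 — Component impedances:
  R: Z = R = 4700 Ω
  L: Z = jωL = j·377·0.0108 = 0 + j4.072 Ω
Step 3 — Series combination: Z_total = R + L = 4700 + j4.072 Ω = 4700∠0.0° Ω.
Step 4 — Source phasor: V = 12.3∠45.0° V = 8.697 + j8.697 V.
Step 5 — Current: I = V / Z = 0.001852 + j0.001849 A = 0.002617∠45.0° A.
Step 6 — Complex power: S = V·I* = 0.03219 + j2.788e-05 VA.
Step 7 — Real power: P = Re(S) = 0.03219 W.
Step 8 — Reactive power: Q = Im(S) = 2.788e-05 VAR.
Step 9 — Apparent power: |S| = 0.03219 VA.
Step 10 — Power factor: PF = P/|S| = 1 (lagging).

(a) P = 0.03219 W  (b) Q = 2.788e-05 VAR  (c) S = 0.03219 VA  (d) PF = 1 (lagging)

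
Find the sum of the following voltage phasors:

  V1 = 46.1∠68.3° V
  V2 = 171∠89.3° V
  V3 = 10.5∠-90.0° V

Step 1 — Convert each phasor to rectangular form:
  V1 = 46.1·(cos(68.3°) + j·sin(68.3°)) = 17.05 + j42.83 V
  V2 = 171·(cos(89.3°) + j·sin(89.3°)) = 2.089 + j171 V
  V3 = 10.5·(cos(-90.0°) + j·sin(-90.0°)) = 0 - j10.5 V
Step 2 — Sum components: V_total = 19.13 + j203.3 V.
Step 3 — Convert to polar: |V_total| = 204.2 V, ∠V_total = 84.6°.

V_total = 204.2∠84.6° V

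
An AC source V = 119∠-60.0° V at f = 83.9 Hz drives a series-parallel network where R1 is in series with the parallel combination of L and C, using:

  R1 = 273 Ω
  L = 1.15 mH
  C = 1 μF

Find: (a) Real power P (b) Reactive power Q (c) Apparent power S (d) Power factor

Step 1 — Angular frequency: ω = 2π·f = 2π·83.9 = 527.2 rad/s.
Step 2 — Component impedances:
  R1: Z = R = 273 Ω
  L: Z = jωL = j·527.2·0.00115 = 0 + j0.6062 Ω
  C: Z = 1/(jωC) = -j/(ω·C) = 0 - j1897 Ω
Step 3 — Parallel branch: L || C = 1/(1/L + 1/C) = 0 + j0.6064 Ω.
Step 4 — Series with R1: Z_total = R1 + (L || C) = 273 + j0.6064 Ω = 273∠0.1° Ω.
Step 5 — Source phasor: V = 119∠-60.0° V = 59.5 - j103.1 V.
Step 6 — Current: I = V / Z = 0.2171 - j0.378 A = 0.4359∠-60.1° A.
Step 7 — Complex power: S = V·I* = 51.87 + j0.1152 VA.
Step 8 — Real power: P = Re(S) = 51.87 W.
Step 9 — Reactive power: Q = Im(S) = 0.1152 VAR.
Step 10 — Apparent power: |S| = 51.87 VA.
Step 11 — Power factor: PF = P/|S| = 1 (lagging).

(a) P = 51.87 W  (b) Q = 0.1152 VAR  (c) S = 51.87 VA  (d) PF = 1 (lagging)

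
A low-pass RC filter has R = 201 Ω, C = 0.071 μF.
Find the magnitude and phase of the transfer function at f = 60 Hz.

Step 1 — Angular frequency: ω = 2π·60 = 377 rad/s.
Step 2 — Transfer function: H(jω) = 1/(1 + jωRC).
Step 3 — Denominator: 1 + jωRC = 1 + j·377·201·7.1e-08 = 1 + j0.00538.
Step 4 — H = 1 - j0.00538.
Step 5 — Magnitude: |H| = 1 (-0.0 dB); phase: φ = -0.3°.

|H| = 1 (-0.0 dB), φ = -0.3°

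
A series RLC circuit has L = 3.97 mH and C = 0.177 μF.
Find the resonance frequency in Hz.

Step 1 — Resonance condition Im(Z)=0 gives ω₀ = 1/√(LC).
Step 2 — ω₀ = 1/√(0.00397·1.77e-07) = 3.772e+04 rad/s.
Step 3 — f₀ = ω₀/(2π) = 6004 Hz.

f₀ = 6004 Hz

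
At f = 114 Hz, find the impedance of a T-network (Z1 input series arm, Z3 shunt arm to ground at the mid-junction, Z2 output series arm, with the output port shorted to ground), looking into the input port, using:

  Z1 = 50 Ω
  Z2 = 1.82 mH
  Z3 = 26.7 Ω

Step 1 — Angular frequency: ω = 2π·f = 2π·114 = 716.3 rad/s.
Step 2 — Component impedances:
  Z1: Z = R = 50 Ω
  Z2: Z = jωL = j·716.3·0.00182 = 0 + j1.304 Ω
  Z3: Z = R = 26.7 Ω
Step 3 — With the output port shorted to ground, the output series arm Z2 runs from the junction to ground; the shunt arm Z3 also runs from the junction to ground. They appear in parallel: Z3 || Z2 = 0.0635 + j1.301 Ω.
Step 4 — Series with input arm Z1: Z_in = Z1 + (Z3 || Z2) = 50.06 + j1.301 Ω = 50.08∠1.5° Ω.

Z = 50.06 + j1.301 Ω = 50.08∠1.5° Ω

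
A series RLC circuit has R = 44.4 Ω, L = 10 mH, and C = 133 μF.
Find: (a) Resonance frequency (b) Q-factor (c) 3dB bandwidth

Step 1 — Resonance condition Im(Z)=0 gives ω₀ = 1/√(LC).
Step 2 — ω₀ = 1/√(0.01·0.000133) = 867.1 rad/s.
Step 3 — f₀ = ω₀/(2π) = 138 Hz.
Step 4 — Series Q: Q = ω₀L/R = 867.1·0.01/44.4 = 0.1953.
Step 5 — 3dB bandwidth: Δω = ω₀/Q = 4440 rad/s; BW = Δω/(2π) = 706.6 Hz.

(a) f₀ = 138 Hz  (b) Q = 0.1953  (c) BW = 706.6 Hz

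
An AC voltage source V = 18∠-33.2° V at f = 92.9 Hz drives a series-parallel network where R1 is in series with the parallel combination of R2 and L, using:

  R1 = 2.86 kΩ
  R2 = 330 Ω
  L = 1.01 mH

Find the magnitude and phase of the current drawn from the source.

Step 1 — Angular frequency: ω = 2π·f = 2π·92.9 = 583.7 rad/s.
Step 2 — Component impedances:
  R1: Z = R = 2860 Ω
  R2: Z = R = 330 Ω
  L: Z = jωL = j·583.7·0.00101 = 0 + j0.5895 Ω
Step 3 — Parallel branch: R2 || L = 1/(1/R2 + 1/L) = 0.001053 + j0.5895 Ω.
Step 4 — Series with R1: Z_total = R1 + (R2 || L) = 2860 + j0.5895 Ω = 2860∠0.0° Ω.
Step 5 — Source phasor: V = 18∠-33.2° V = 15.06 - j9.856 V.
Step 6 — Ohm's law: I = V / Z_total = (15.06 - j9.856) / (2860 + j0.5895) = 0.005266 - j0.003447 A.
Step 7 — Convert to polar: |I| = 0.006294 A, ∠I = -33.2°.

I = 0.006294∠-33.2° A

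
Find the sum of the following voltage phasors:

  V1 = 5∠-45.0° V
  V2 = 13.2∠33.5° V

Step 1 — Convert each phasor to rectangular form:
  V1 = 5·(cos(-45.0°) + j·sin(-45.0°)) = 3.536 - j3.536 V
  V2 = 13.2·(cos(33.5°) + j·sin(33.5°)) = 11.01 + j7.286 V
Step 2 — Sum components: V_total = 14.54 + j3.75 V.
Step 3 — Convert to polar: |V_total| = 15.02 V, ∠V_total = 14.5°.

V_total = 15.02∠14.5° V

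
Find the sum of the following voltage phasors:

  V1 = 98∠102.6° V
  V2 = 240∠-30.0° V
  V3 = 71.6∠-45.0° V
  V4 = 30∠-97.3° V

Step 1 — Convert each phasor to rectangular form:
  V1 = 98·(cos(102.6°) + j·sin(102.6°)) = -21.38 + j95.64 V
  V2 = 240·(cos(-30.0°) + j·sin(-30.0°)) = 207.8 - j120 V
  V3 = 71.6·(cos(-45.0°) + j·sin(-45.0°)) = 50.63 - j50.63 V
  V4 = 30·(cos(-97.3°) + j·sin(-97.3°)) = -3.812 - j29.76 V
Step 2 — Sum components: V_total = 233.3 - j104.7 V.
Step 3 — Convert to polar: |V_total| = 255.7 V, ∠V_total = -24.2°.

V_total = 255.7∠-24.2° V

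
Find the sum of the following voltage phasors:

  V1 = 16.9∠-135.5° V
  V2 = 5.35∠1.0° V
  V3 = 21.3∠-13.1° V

Step 1 — Convert each phasor to rectangular form:
  V1 = 16.9·(cos(-135.5°) + j·sin(-135.5°)) = -12.05 - j11.85 V
  V2 = 5.35·(cos(1.0°) + j·sin(1.0°)) = 5.349 + j0.09337 V
  V3 = 21.3·(cos(-13.1°) + j·sin(-13.1°)) = 20.75 - j4.828 V
Step 2 — Sum components: V_total = 14.04 - j16.58 V.
Step 3 — Convert to polar: |V_total| = 21.73 V, ∠V_total = -49.7°.

V_total = 21.73∠-49.7° V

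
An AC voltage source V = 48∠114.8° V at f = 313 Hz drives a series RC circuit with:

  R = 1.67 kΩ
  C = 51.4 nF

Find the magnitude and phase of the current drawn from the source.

Step 1 — Angular frequency: ω = 2π·f = 2π·313 = 1967 rad/s.
Step 2 — Component impedances:
  R: Z = R = 1670 Ω
  C: Z = 1/(jωC) = -j/(ω·C) = 0 - j9893 Ω
Step 3 — Series combination: Z_total = R + C = 1670 - j9893 Ω = 1.003e+04∠-80.4° Ω.
Step 4 — Source phasor: V = 48∠114.8° V = -20.13 + j43.57 V.
Step 5 — Ohm's law: I = V / Z_total = (-20.13 + j43.57) / (1670 - j9893) = -0.004617 - j0.001256 A.
Step 6 — Convert to polar: |I| = 0.004784 A, ∠I = -164.8°.

I = 0.004784∠-164.8° A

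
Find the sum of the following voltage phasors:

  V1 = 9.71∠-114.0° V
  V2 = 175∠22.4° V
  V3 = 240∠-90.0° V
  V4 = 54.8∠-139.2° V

Step 1 — Convert each phasor to rectangular form:
  V1 = 9.71·(cos(-114.0°) + j·sin(-114.0°)) = -3.949 - j8.871 V
  V2 = 175·(cos(22.4°) + j·sin(22.4°)) = 161.8 + j66.69 V
  V3 = 240·(cos(-90.0°) + j·sin(-90.0°)) = 0 - j240 V
  V4 = 54.8·(cos(-139.2°) + j·sin(-139.2°)) = -41.48 - j35.81 V
Step 2 — Sum components: V_total = 116.4 - j218 V.
Step 3 — Convert to polar: |V_total| = 247.1 V, ∠V_total = -61.9°.

V_total = 247.1∠-61.9° V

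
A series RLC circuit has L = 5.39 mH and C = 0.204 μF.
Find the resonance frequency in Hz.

Step 1 — Resonance condition Im(Z)=0 gives ω₀ = 1/√(LC).
Step 2 — ω₀ = 1/√(0.00539·2.04e-07) = 3.016e+04 rad/s.
Step 3 — f₀ = ω₀/(2π) = 4800 Hz.

f₀ = 4800 Hz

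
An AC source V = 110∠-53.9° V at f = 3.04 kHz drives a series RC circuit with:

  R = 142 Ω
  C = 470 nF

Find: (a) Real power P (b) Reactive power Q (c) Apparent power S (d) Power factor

Step 1 — Angular frequency: ω = 2π·f = 2π·3040 = 1.91e+04 rad/s.
Step 2 — Component impedances:
  R: Z = R = 142 Ω
  C: Z = 1/(jωC) = -j/(ω·C) = 0 - j111.4 Ω
Step 3 — Series combination: Z_total = R + C = 142 - j111.4 Ω = 180.5∠-38.1° Ω.
Step 4 — Source phasor: V = 110∠-53.9° V = 64.81 - j88.88 V.
Step 5 — Current: I = V / Z = 0.5865 - j0.1658 A = 0.6095∠-15.8° A.
Step 6 — Complex power: S = V·I* = 52.75 - j41.38 VA.
Step 7 — Real power: P = Re(S) = 52.75 W.
Step 8 — Reactive power: Q = Im(S) = -41.38 VAR.
Step 9 — Apparent power: |S| = 67.04 VA.
Step 10 — Power factor: PF = P/|S| = 0.7868 (leading).

(a) P = 52.75 W  (b) Q = -41.38 VAR  (c) S = 67.04 VA  (d) PF = 0.7868 (leading)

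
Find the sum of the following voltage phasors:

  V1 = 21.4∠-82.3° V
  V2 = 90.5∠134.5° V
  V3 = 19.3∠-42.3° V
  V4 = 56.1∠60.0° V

Step 1 — Convert each phasor to rectangular form:
  V1 = 21.4·(cos(-82.3°) + j·sin(-82.3°)) = 2.867 - j21.21 V
  V2 = 90.5·(cos(134.5°) + j·sin(134.5°)) = -63.43 + j64.55 V
  V3 = 19.3·(cos(-42.3°) + j·sin(-42.3°)) = 14.27 - j12.99 V
  V4 = 56.1·(cos(60.0°) + j·sin(60.0°)) = 28.05 + j48.58 V
Step 2 — Sum components: V_total = -18.24 + j78.94 V.
Step 3 — Convert to polar: |V_total| = 81.02 V, ∠V_total = 103.0°.

V_total = 81.02∠103.0° V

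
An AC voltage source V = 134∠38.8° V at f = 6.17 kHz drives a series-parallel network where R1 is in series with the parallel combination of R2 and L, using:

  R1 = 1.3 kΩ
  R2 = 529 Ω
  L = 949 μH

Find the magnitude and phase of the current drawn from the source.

Step 1 — Angular frequency: ω = 2π·f = 2π·6170 = 3.877e+04 rad/s.
Step 2 — Component impedances:
  R1: Z = R = 1300 Ω
  R2: Z = R = 529 Ω
  L: Z = jωL = j·3.877e+04·0.000949 = 0 + j36.79 Ω
Step 3 — Parallel branch: R2 || L = 1/(1/R2 + 1/L) = 2.546 + j36.61 Ω.
Step 4 — Series with R1: Z_total = R1 + (R2 || L) = 1303 + j36.61 Ω = 1303∠1.6° Ω.
Step 5 — Source phasor: V = 134∠38.8° V = 104.4 + j83.96 V.
Step 6 — Ohm's law: I = V / Z_total = (104.4 + j83.96) / (1303 + j36.61) = 0.08192 + j0.06216 A.
Step 7 — Convert to polar: |I| = 0.1028 A, ∠I = 37.2°.

I = 0.1028∠37.2° A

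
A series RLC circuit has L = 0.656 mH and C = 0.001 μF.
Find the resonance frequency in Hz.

Step 1 — Resonance condition Im(Z)=0 gives ω₀ = 1/√(LC).
Step 2 — ω₀ = 1/√(0.000656·1e-09) = 1.235e+06 rad/s.
Step 3 — f₀ = ω₀/(2π) = 1.965e+05 Hz.

f₀ = 1.965e+05 Hz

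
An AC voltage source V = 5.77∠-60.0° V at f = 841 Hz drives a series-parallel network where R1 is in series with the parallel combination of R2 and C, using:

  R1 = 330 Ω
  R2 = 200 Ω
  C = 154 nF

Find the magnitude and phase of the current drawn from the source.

Step 1 — Angular frequency: ω = 2π·f = 2π·841 = 5284 rad/s.
Step 2 — Component impedances:
  R1: Z = R = 330 Ω
  R2: Z = R = 200 Ω
  C: Z = 1/(jωC) = -j/(ω·C) = 0 - j1229 Ω
Step 3 — Parallel branch: R2 || C = 1/(1/R2 + 1/C) = 194.8 - j31.71 Ω.
Step 4 — Series with R1: Z_total = R1 + (R2 || C) = 524.8 - j31.71 Ω = 525.8∠-3.5° Ω.
Step 5 — Source phasor: V = 5.77∠-60.0° V = 2.885 - j4.997 V.
Step 6 — Ohm's law: I = V / Z_total = (2.885 - j4.997) / (524.8 - j31.71) = 0.00605 - j0.009155 A.
Step 7 — Convert to polar: |I| = 0.01097 A, ∠I = -56.5°.

I = 0.01097∠-56.5° A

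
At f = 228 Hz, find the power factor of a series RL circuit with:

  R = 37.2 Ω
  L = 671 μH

Step 1 — Angular frequency: ω = 2π·f = 2π·228 = 1433 rad/s.
Step 2 — Component impedances:
  R: Z = R = 37.2 Ω
  L: Z = jωL = j·1433·0.000671 = 0 + j0.9613 Ω
Step 3 — Series combination: Z_total = R + L = 37.2 + j0.9613 Ω = 37.21∠1.5° Ω.
Step 4 — Power factor: PF = cos(φ) = Re(Z)/|Z| = 37.2/37.21 = 0.9997.
Step 5 — Type: Im(Z) = 0.9613 ⇒ lagging (phase φ = 1.5°).

PF = 0.9997 (lagging, φ = 1.5°)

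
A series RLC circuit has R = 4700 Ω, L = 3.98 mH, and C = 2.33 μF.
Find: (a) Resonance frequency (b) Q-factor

Step 1 — Resonance condition Im(Z)=0 gives ω₀ = 1/√(LC).
Step 2 — ω₀ = 1/√(0.00398·2.33e-06) = 1.038e+04 rad/s.
Step 3 — f₀ = ω₀/(2π) = 1653 Hz.
Step 4 — Series Q: Q = ω₀L/R = 1.038e+04·0.00398/4700 = 0.008794.

(a) f₀ = 1653 Hz  (b) Q = 0.008794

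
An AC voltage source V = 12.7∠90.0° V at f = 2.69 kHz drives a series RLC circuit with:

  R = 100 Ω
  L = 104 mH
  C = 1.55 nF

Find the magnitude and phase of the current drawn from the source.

Step 1 — Angular frequency: ω = 2π·f = 2π·2690 = 1.69e+04 rad/s.
Step 2 — Component impedances:
  R: Z = R = 100 Ω
  L: Z = jωL = j·1.69e+04·0.104 = 0 + j1758 Ω
  C: Z = 1/(jωC) = -j/(ω·C) = 0 - j3.817e+04 Ω
Step 3 — Series combination: Z_total = R + L + C = 100 - j3.641e+04 Ω = 3.641e+04∠-89.8° Ω.
Step 4 — Source phasor: V = 12.7∠90.0° V = 0 + j12.7 V.
Step 5 — Ohm's law: I = V / Z_total = (0 + j12.7) / (100 - j3.641e+04) = -0.0003488 + j9.578e-07 A.
Step 6 — Convert to polar: |I| = 0.0003488 A, ∠I = 179.8°.

I = 0.0003488∠179.8° A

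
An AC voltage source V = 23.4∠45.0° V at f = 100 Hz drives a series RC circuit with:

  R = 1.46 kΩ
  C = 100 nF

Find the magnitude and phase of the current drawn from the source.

Step 1 — Angular frequency: ω = 2π·f = 2π·100 = 628.3 rad/s.
Step 2 — Component impedances:
  R: Z = R = 1460 Ω
  C: Z = 1/(jωC) = -j/(ω·C) = 0 - j1.592e+04 Ω
Step 3 — Series combination: Z_total = R + C = 1460 - j1.592e+04 Ω = 1.598e+04∠-84.8° Ω.
Step 4 — Source phasor: V = 23.4∠45.0° V = 16.55 + j16.55 V.
Step 5 — Ohm's law: I = V / Z_total = (16.55 + j16.55) / (1460 - j1.592e+04) = -0.0009364 + j0.001126 A.
Step 6 — Convert to polar: |I| = 0.001464 A, ∠I = 129.8°.

I = 0.001464∠129.8° A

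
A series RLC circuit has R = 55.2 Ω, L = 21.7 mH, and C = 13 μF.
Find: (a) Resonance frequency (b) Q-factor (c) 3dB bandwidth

Step 1 — Resonance: ω₀ = 1/√(LC) = 1/√(0.0217·1.3e-05) = 1883 rad/s.
Step 2 — f₀ = ω₀/(2π) = 299.7 Hz.
Step 3 — Series Q: Q = ω₀L/R = 1883·0.0217/55.2 = 0.7401.
Step 4 — Bandwidth: Δω = ω₀/Q = 2544 rad/s; BW = Δω/(2π) = 404.9 Hz.

(a) f₀ = 299.7 Hz  (b) Q = 0.7401  (c) BW = 404.9 Hz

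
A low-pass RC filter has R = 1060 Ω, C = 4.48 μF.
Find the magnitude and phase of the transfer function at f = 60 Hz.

Step 1 — Angular frequency: ω = 2π·60 = 377 rad/s.
Step 2 — Transfer function: H(jω) = 1/(1 + jωRC).
Step 3 — Denominator: 1 + jωRC = 1 + j·377·1060·4.48e-06 = 1 + j1.79.
Step 4 — H = 0.2378 - j0.4257.
Step 5 — Magnitude: |H| = 0.4877 (-6.2 dB); phase: φ = -60.8°.

|H| = 0.4877 (-6.2 dB), φ = -60.8°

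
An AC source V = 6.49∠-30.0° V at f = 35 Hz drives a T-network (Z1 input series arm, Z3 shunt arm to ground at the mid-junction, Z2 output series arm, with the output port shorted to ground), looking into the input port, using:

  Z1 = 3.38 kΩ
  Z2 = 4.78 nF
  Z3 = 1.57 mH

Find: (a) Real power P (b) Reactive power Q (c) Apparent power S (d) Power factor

Step 1 — Angular frequency: ω = 2π·f = 2π·35 = 219.9 rad/s.
Step 2 — Component impedances:
  Z1: Z = R = 3380 Ω
  Z2: Z = 1/(jωC) = -j/(ω·C) = 0 - j9.513e+05 Ω
  Z3: Z = jωL = j·219.9·0.00157 = 0 + j0.3453 Ω
Step 3 — With the output port shorted to ground, the output series arm Z2 runs from the junction to ground; the shunt arm Z3 also runs from the junction to ground. They appear in parallel: Z3 || Z2 = 0 + j0.3453 Ω.
Step 4 — Series with input arm Z1: Z_in = Z1 + (Z3 || Z2) = 3380 + j0.3453 Ω = 3380∠0.0° Ω.
Step 5 — Source phasor: V = 6.49∠-30.0° V = 5.621 - j3.245 V.
Step 6 — Current: I = V / Z = 0.001663 - j0.0009602 A = 0.00192∠-30.0° A.
Step 7 — Complex power: S = V·I* = 0.01246 + j1.273e-06 VA.
Step 8 — Real power: P = Re(S) = 0.01246 W.
Step 9 — Reactive power: Q = Im(S) = 1.273e-06 VAR.
Step 10 — Apparent power: |S| = 0.01246 VA.
Step 11 — Power factor: PF = P/|S| = 1 (lagging).

(a) P = 0.01246 W  (b) Q = 1.273e-06 VAR  (c) S = 0.01246 VA  (d) PF = 1 (lagging)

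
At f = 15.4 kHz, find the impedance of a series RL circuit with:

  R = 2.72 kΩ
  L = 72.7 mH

Step 1 — Angular frequency: ω = 2π·f = 2π·1.54e+04 = 9.676e+04 rad/s.
Step 2 — Component impedances:
  R: Z = R = 2720 Ω
  L: Z = jωL = j·9.676e+04·0.0727 = 0 + j7035 Ω
Step 3 — Series combination: Z_total = R + L = 2720 + j7035 Ω = 7542∠68.9° Ω.

Z = 2720 + j7035 Ω = 7542∠68.9° Ω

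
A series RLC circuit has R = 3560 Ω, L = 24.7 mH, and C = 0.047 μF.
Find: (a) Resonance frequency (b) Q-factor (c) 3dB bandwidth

Step 1 — Resonance condition Im(Z)=0 gives ω₀ = 1/√(LC).
Step 2 — ω₀ = 1/√(0.0247·4.7e-08) = 2.935e+04 rad/s.
Step 3 — f₀ = ω₀/(2π) = 4671 Hz.
Step 4 — Series Q: Q = ω₀L/R = 2.935e+04·0.0247/3560 = 0.2036.
Step 5 — 3dB bandwidth: Δω = ω₀/Q = 1.441e+05 rad/s; BW = Δω/(2π) = 2.294e+04 Hz.

(a) f₀ = 4671 Hz  (b) Q = 0.2036  (c) BW = 2.294e+04 Hz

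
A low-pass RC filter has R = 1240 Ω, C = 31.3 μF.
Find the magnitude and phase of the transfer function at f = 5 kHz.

Step 1 — Angular frequency: ω = 2π·5000 = 3.142e+04 rad/s.
Step 2 — Transfer function: H(jω) = 1/(1 + jωRC).
Step 3 — Denominator: 1 + jωRC = 1 + j·3.142e+04·1240·3.13e-05 = 1 + j1219.
Step 4 — H = 6.726e-07 - j0.0008201.
Step 5 — Magnitude: |H| = 0.0008201 (-61.7 dB); phase: φ = -90.0°.

|H| = 0.0008201 (-61.7 dB), φ = -90.0°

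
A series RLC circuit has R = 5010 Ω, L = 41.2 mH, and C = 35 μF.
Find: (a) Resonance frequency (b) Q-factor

Step 1 — Resonance condition Im(Z)=0 gives ω₀ = 1/√(LC).
Step 2 — ω₀ = 1/√(0.0412·3.5e-05) = 832.8 rad/s.
Step 3 — f₀ = ω₀/(2π) = 132.5 Hz.
Step 4 — Series Q: Q = ω₀L/R = 832.8·0.0412/5010 = 0.006848.

(a) f₀ = 132.5 Hz  (b) Q = 0.006848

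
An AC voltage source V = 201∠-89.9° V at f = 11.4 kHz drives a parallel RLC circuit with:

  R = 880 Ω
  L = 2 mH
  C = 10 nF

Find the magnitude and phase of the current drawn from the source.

Step 1 — Angular frequency: ω = 2π·f = 2π·1.14e+04 = 7.163e+04 rad/s.
Step 2 — Component impedances:
  R: Z = R = 880 Ω
  L: Z = jωL = j·7.163e+04·0.002 = 0 + j143.3 Ω
  C: Z = 1/(jωC) = -j/(ω·C) = 0 - j1396 Ω
Step 3 — Parallel combination: 1/Z_total = 1/R + 1/L + 1/C; Z_total = 28.04 + j154.6 Ω = 157.1∠79.7° Ω.
Step 4 — Source phasor: V = 201∠-89.9° V = 0.3508 - j201 V.
Step 5 — Ohm's law: I = V / Z_total = (0.3508 - j201) / (28.04 + j154.6) = -1.259 - j0.2306 A.
Step 6 — Convert to polar: |I| = 1.28 A, ∠I = -169.6°.

I = 1.28∠-169.6° A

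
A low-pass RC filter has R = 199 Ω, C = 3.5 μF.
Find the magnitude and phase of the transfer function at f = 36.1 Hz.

Step 1 — Angular frequency: ω = 2π·36.1 = 226.8 rad/s.
Step 2 — Transfer function: H(jω) = 1/(1 + jωRC).
Step 3 — Denominator: 1 + jωRC = 1 + j·226.8·199·3.5e-06 = 1 + j0.158.
Step 4 — H = 0.9756 - j0.1541.
Step 5 — Magnitude: |H| = 0.9877 (-0.1 dB); phase: φ = -9.0°.

|H| = 0.9877 (-0.1 dB), φ = -9.0°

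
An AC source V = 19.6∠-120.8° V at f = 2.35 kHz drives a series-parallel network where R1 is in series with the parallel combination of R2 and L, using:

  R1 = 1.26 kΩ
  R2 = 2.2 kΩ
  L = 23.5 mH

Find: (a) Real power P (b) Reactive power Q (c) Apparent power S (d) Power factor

Step 1 — Angular frequency: ω = 2π·f = 2π·2350 = 1.477e+04 rad/s.
Step 2 — Component impedances:
  R1: Z = R = 1260 Ω
  R2: Z = R = 2200 Ω
  L: Z = jωL = j·1.477e+04·0.0235 = 0 + j347 Ω
Step 3 — Parallel branch: R2 || L = 1/(1/R2 + 1/L) = 53.4 + j338.6 Ω.
Step 4 — Series with R1: Z_total = R1 + (R2 || L) = 1313 + j338.6 Ω = 1356∠14.5° Ω.
Step 5 — Source phasor: V = 19.6∠-120.8° V = -10.04 - j16.84 V.
Step 6 — Current: I = V / Z = -0.01026 - j0.01017 A = 0.01445∠-135.3° A.
Step 7 — Complex power: S = V·I* = 0.2743 + j0.0707 VA.
Step 8 — Real power: P = Re(S) = 0.2743 W.
Step 9 — Reactive power: Q = Im(S) = 0.0707 VAR.
Step 10 — Apparent power: |S| = 0.2832 VA.
Step 11 — Power factor: PF = P/|S| = 0.9683 (lagging).

(a) P = 0.2743 W  (b) Q = 0.0707 VAR  (c) S = 0.2832 VA  (d) PF = 0.9683 (lagging)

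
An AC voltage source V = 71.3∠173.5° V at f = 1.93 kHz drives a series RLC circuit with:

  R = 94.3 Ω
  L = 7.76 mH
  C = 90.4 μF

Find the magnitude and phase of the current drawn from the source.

Step 1 — Angular frequency: ω = 2π·f = 2π·1930 = 1.213e+04 rad/s.
Step 2 — Component impedances:
  R: Z = R = 94.3 Ω
  L: Z = jωL = j·1.213e+04·0.00776 = 0 + j94.1 Ω
  C: Z = 1/(jωC) = -j/(ω·C) = 0 - j0.9122 Ω
Step 3 — Series combination: Z_total = R + L + C = 94.3 + j93.19 Ω = 132.6∠44.7° Ω.
Step 4 — Source phasor: V = 71.3∠173.5° V = -70.84 + j8.071 V.
Step 5 — Ohm's law: I = V / Z_total = (-70.84 + j8.071) / (94.3 + j93.19) = -0.3373 + j0.4189 A.
Step 6 — Convert to polar: |I| = 0.5378 A, ∠I = 128.8°.

I = 0.5378∠128.8° A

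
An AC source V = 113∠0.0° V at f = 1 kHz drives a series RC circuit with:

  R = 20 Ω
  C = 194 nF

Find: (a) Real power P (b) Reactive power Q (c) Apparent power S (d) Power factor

Step 1 — Angular frequency: ω = 2π·f = 2π·1000 = 6283 rad/s.
Step 2 — Component impedances:
  R: Z = R = 20 Ω
  C: Z = 1/(jωC) = -j/(ω·C) = 0 - j820.4 Ω
Step 3 — Series combination: Z_total = R + C = 20 - j820.4 Ω = 820.6∠-88.6° Ω.
Step 4 — Source phasor: V = 113∠0.0° V = 113 V.
Step 5 — Current: I = V / Z = 0.003356 + j0.1377 A = 0.1377∠88.6° A.
Step 6 — Complex power: S = V·I* = 0.3792 - j15.56 VA.
Step 7 — Real power: P = Re(S) = 0.3792 W.
Step 8 — Reactive power: Q = Im(S) = -15.56 VAR.
Step 9 — Apparent power: |S| = 15.56 VA.
Step 10 — Power factor: PF = P/|S| = 0.02437 (leading).

(a) P = 0.3792 W  (b) Q = -15.56 VAR  (c) S = 15.56 VA  (d) PF = 0.02437 (leading)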